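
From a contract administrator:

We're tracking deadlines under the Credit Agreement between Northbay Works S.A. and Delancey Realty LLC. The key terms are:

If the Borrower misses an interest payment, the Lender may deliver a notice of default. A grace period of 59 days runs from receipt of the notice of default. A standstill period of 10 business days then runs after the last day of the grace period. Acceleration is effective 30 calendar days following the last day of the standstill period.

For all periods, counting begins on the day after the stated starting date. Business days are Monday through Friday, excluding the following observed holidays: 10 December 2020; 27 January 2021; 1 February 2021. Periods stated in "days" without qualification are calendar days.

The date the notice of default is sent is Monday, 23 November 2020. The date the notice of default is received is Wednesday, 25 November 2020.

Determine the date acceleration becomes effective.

11 March 2021

The last day of the grace period: 25 November 2020 + 59 days = 23 January 2021.
From Saturday, 23 January 2021, 10 business days (Jan 25, Jan 26, Jan 28, Jan 29, Feb 2, Feb 3, Feb 4, Feb 5, Feb 8, Feb 9, skipping weekends and the listed holidays on Jan 27, Feb 1) brings us to Tuesday, 9 February 2021, which is the last day of the standstill period.
The date acceleration becomes effective: 9 February 2021 + 30 days = 11 March 2021.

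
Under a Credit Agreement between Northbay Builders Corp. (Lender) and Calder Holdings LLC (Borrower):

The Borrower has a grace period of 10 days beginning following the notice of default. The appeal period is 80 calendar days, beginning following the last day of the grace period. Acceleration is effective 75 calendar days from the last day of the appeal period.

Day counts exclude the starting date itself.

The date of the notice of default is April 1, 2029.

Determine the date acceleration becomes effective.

Adding 10 calendar days to April 1, 2029 gives April 11, 2029, which is the last day of the grace period.
The last day of the appeal period: 80 calendar days after April 11, 2029 is June 30, 2029.
The date acceleration becomes effective: 75 calendar days after June 30, 2029 is September 13, 2029.

September 13, 2029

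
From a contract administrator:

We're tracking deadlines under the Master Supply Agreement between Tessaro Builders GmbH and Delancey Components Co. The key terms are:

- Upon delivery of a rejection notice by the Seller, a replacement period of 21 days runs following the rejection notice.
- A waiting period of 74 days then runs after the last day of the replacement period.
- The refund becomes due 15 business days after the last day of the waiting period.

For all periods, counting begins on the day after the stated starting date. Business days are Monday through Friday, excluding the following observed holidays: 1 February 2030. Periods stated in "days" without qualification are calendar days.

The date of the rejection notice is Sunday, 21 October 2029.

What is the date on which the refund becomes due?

Adding 21 calendar days to 21 October 2029 gives 11 November 2029, which is the last day of the replacement period.
The last day of the waiting period: 74 calendar days after 11 November 2029 is 24 January 2030.
From Thursday, 24 January 2030, 15 business days (Jan 25, Jan 28, Jan 29, Jan 30, …, Feb 13, Feb 14, Feb 15, skipping weekends and the listed holiday on Feb 1) brings us to Friday, 15 February 2030, which is the date on which the refund becomes due.

15 February 2030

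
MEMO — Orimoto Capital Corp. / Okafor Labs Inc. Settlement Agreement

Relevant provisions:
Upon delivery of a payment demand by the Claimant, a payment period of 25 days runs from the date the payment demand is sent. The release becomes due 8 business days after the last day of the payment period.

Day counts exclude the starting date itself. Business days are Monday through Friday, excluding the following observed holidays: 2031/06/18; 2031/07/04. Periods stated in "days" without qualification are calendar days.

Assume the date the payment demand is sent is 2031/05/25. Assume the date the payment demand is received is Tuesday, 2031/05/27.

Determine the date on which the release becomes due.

2031/07/01

The last day of the payment period: 25 calendar days after 2031/05/25 is 2031/06/19.
The date on which the release becomes due: 8 business days after Thursday, 2031/06/19, skipping weekends — Jun 20, Jun 23, Jun 24, Jun 25, Jun 26, Jun 27, Jun 30, Jul 1 — lands on Tuesday, 2031/07/01.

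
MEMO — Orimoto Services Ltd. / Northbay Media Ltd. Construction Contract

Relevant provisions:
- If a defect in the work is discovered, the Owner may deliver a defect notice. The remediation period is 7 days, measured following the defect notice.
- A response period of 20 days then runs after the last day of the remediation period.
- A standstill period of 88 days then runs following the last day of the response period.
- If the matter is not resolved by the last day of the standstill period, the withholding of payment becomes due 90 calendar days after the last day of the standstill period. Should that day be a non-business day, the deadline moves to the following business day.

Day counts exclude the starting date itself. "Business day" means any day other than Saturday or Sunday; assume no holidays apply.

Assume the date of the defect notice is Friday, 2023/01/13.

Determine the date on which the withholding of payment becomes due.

2023/08/07

The last day of the remediation period: 2023/01/13 + 7 days = 2023/01/20.
Adding 20 calendar days to 2023/01/20 gives 2023/02/09, which is the last day of the response period.
The last day of the standstill period: 88 calendar days after 2023/02/09 is 2023/05/08.
The date on which the withholding of payment becomes due: 2023/05/08 + 90 days = 2023/08/06. That falls on a Sunday, so it rolls to the next business day, Monday, 2023/08/07.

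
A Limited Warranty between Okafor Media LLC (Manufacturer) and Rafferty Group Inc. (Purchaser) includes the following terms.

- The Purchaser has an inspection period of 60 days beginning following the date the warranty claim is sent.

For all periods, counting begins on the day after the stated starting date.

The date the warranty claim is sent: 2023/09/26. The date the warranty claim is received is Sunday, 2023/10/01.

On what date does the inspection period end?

The last day of the inspection period: 60 calendar days after 2023/09/26 is 2023/11/25.

2023/11/25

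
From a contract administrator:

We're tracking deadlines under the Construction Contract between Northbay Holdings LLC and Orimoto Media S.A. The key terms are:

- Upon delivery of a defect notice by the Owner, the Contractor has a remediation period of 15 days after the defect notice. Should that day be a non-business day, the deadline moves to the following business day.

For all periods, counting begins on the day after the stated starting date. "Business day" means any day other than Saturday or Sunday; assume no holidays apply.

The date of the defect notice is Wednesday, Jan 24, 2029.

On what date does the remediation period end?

Feb 8, 2029

The last day of the remediation period: 15 calendar days after Jan 24, 2029 is Feb 8, 2029. Feb 8, 2029 is a Thursday, so no roll-forward applies.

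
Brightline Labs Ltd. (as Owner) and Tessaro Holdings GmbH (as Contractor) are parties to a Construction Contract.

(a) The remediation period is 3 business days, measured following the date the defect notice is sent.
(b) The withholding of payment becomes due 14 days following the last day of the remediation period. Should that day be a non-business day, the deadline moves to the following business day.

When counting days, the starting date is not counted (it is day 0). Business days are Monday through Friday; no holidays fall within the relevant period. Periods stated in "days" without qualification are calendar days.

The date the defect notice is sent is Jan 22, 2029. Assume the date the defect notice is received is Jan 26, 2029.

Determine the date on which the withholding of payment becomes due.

Feb 8, 2029

The last day of the remediation period: 3 business days after Monday, Jan 22, 2029, skipping weekends — Jan 23, Jan 24, Jan 25 — lands on Thursday, Jan 25, 2029.
Adding 14 calendar days to Jan 25, 2029 gives Feb 8, 2029, which is the date on which the withholding of payment becomes due. Feb 8, 2029 is a Thursday, so no roll-forward applies.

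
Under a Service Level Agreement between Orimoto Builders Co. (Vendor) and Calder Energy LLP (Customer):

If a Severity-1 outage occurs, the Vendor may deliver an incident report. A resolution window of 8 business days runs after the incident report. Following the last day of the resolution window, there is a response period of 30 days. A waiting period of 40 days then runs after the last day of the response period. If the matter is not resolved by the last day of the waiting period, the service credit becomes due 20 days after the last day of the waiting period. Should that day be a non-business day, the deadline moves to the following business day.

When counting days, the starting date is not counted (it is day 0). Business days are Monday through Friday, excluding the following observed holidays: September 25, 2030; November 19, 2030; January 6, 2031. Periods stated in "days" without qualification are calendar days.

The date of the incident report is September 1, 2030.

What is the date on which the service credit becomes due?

December 10, 2030

The last day of the resolution window: counting 8 business days from Sunday, September 1, 2030 (Sep 2, Sep 3, Sep 4, Sep 5, Sep 6, Sep 9, Sep 10, Sep 11, skipping weekends) reaches Wednesday, September 11, 2030.
Adding 30 calendar days to September 11, 2030 gives October 11, 2030, which is the last day of the response period.
The last day of the waiting period: 40 calendar days after October 11, 2030 is November 20, 2030.
The date on which the service credit becomes due: November 20, 2030 + 20 days = December 10, 2030. December 10, 2030 is a Tuesday and is not a listed holiday, so no roll-forward applies.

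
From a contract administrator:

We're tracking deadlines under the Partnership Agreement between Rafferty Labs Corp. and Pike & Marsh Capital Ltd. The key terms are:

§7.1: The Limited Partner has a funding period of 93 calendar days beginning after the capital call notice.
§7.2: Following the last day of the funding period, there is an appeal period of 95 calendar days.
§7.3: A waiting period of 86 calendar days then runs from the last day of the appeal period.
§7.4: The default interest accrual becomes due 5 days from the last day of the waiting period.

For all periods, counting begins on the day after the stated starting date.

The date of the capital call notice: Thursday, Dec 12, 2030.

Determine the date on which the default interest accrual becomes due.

Sep 17, 2031

The last day of the funding period: Dec 12, 2030 + 93 days = Mar 15, 2031.
Adding 95 calendar days to Mar 15, 2031 gives Jun 18, 2031, which is the last day of the appeal period.
The last day of the waiting period: 86 calendar days after Jun 18, 2031 is Sep 12, 2031.
The date on which the default interest accrual becomes due: Sep 12, 2031 + 5 days = Sep 17, 2031.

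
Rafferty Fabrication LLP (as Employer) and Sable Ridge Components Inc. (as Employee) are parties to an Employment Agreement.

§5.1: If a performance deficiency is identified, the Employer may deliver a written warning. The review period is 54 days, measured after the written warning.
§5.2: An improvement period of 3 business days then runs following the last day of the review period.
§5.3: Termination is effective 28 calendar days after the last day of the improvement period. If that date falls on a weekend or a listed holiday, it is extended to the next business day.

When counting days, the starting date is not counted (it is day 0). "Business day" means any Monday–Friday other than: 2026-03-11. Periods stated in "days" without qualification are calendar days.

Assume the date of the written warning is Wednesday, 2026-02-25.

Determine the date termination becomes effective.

The last day of the review period: 2026-02-25 + 54 days = 2026-04-20.
The last day of the improvement period: counting 3 business days from Monday, 2026-04-20 (Apr 21, Apr 22, Apr 23, skipping weekends) reaches Thursday, 2026-04-23.
The date termination becomes effective: 2026-04-23 + 28 days = 2026-05-21. 2026-05-21 is a Thursday and is not a listed holiday, so no roll-forward applies.

2026-05-21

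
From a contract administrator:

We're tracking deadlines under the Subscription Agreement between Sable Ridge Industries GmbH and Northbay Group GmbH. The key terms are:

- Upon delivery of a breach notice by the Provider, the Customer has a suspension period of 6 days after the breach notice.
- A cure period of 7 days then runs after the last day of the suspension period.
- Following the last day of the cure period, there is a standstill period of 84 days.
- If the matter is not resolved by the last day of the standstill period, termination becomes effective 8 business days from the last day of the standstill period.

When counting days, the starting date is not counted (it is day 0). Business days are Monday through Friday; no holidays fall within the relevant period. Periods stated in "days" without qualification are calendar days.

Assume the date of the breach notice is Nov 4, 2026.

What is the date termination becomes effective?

Feb 19, 2027

The last day of the suspension period: 6 calendar days after Nov 4, 2026 is Nov 10, 2026.
Adding 7 calendar days to Nov 10, 2026 gives Nov 17, 2026, which is the last day of the cure period.
Adding 84 calendar days to Nov 17, 2026 gives Feb 9, 2027, which is the last day of the standstill period.
From Tuesday, Feb 9, 2027, 8 business days (Feb 10, Feb 11, Feb 12, Feb 15, Feb 16, Feb 17, Feb 18, Feb 19, skipping weekends) brings us to Friday, Feb 19, 2027, which is the date termination becomes effective.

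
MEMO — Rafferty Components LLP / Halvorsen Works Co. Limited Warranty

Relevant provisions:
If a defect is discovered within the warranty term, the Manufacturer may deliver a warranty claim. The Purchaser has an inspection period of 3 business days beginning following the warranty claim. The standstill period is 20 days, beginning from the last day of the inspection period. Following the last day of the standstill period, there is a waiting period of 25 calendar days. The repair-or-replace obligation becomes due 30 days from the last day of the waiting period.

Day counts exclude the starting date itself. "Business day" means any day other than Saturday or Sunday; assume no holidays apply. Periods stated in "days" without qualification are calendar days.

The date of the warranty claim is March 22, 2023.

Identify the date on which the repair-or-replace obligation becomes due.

The last day of the inspection period: 3 business days after Wednesday, March 22, 2023, skipping weekends — Mar 23, Mar 24, Mar 27 — lands on Monday, March 27, 2023.
Adding 20 calendar days to March 27, 2023 gives April 16, 2023, which is the last day of the standstill period.
The last day of the waiting period: April 16, 2023 + 25 days = May 11, 2023.
The date on which the repair-or-replace obligation becomes due: May 11, 2023 + 30 days = June 10, 2023.

June 10, 2023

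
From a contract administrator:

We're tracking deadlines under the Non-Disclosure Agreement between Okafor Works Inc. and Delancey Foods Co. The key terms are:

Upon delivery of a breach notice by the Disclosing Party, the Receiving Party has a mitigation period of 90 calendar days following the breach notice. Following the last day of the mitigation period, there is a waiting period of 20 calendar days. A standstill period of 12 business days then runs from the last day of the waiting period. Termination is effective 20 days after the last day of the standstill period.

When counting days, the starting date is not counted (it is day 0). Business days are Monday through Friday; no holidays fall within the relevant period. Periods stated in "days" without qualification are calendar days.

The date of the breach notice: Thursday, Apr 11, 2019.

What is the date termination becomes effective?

The last day of the mitigation period: 90 calendar days after Apr 11, 2019 is Jul 10, 2019.
Adding 20 calendar days to Jul 10, 2019 gives Jul 30, 2019, which is the last day of the waiting period.
The last day of the standstill period: 12 business days after Tuesday, Jul 30, 2019, skipping weekends — Jul 31, Aug 1, Aug 2, Aug 5, …, Aug 13, Aug 14, Aug 15 — lands on Thursday, Aug 15, 2019.
Adding 20 calendar days to Aug 15, 2019 gives Sep 4, 2019, which is the date termination becomes effective.

Sep 4, 2019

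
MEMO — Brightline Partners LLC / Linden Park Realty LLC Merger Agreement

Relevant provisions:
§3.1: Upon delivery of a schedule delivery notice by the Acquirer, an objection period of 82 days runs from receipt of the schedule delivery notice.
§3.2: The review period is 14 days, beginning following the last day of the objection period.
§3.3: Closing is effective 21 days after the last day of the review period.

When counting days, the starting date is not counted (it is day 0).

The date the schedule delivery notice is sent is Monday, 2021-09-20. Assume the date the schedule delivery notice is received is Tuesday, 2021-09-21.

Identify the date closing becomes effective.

2022-01-16

The last day of the objection period: 2021-09-21 + 82 days = 2021-12-12.
The last day of the review period: 14 calendar days after 2021-12-12 is 2021-12-26.
Adding 21 calendar days to 2021-12-26 gives 2022-01-16, which is the date closing becomes effective.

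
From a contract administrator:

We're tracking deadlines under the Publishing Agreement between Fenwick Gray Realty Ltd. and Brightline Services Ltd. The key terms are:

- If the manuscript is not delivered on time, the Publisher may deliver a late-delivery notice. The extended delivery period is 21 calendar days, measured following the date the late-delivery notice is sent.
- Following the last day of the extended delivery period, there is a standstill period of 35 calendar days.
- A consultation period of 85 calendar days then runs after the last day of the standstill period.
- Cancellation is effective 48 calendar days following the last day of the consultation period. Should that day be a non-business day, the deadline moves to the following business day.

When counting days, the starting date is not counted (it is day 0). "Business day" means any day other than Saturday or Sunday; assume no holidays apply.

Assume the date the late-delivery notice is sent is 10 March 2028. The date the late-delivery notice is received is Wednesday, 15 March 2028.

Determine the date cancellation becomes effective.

The last day of the extended delivery period: 21 calendar days after 10 March 2028 is 31 March 2028.
Adding 35 calendar days to 31 March 2028 gives 5 May 2028, which is the last day of the standstill period.
Adding 85 calendar days to 5 May 2028 gives 29 July 2028, which is the last day of the consultation period.
Adding 48 calendar days to 29 July 2028 gives 15 September 2028, which is the date cancellation becomes effective. 15 September 2028 is a Friday, so no roll-forward applies.

15 September 2028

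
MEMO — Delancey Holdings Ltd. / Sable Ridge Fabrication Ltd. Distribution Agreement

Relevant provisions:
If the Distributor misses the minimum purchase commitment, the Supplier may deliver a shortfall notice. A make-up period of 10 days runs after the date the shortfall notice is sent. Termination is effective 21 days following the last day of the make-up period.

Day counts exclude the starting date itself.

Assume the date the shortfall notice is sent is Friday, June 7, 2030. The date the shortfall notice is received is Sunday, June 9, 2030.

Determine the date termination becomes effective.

July 8, 2030

The last day of the make-up period: 10 calendar days after June 7, 2030 is June 17, 2030.
Adding 21 calendar days to June 17, 2030 gives July 8, 2030, which is the date termination becomes effective.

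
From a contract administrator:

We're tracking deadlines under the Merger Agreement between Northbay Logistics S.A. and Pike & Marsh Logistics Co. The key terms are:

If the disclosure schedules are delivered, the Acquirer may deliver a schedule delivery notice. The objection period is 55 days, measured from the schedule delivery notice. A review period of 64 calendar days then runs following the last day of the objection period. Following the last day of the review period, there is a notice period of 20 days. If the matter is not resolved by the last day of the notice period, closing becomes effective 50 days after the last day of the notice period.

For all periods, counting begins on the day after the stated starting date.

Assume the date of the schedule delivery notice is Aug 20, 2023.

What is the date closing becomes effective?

Feb 25, 2024

The last day of the objection period: Aug 20, 2023 + 55 days = Oct 14, 2023.
Adding 64 calendar days to Oct 14, 2023 gives Dec 17, 2023, which is the last day of the review period.
The last day of the notice period: Dec 17, 2023 + 20 days = Jan 6, 2024.
Adding 50 calendar days to Jan 6, 2024 gives Feb 25, 2024, which is the date closing becomes effective.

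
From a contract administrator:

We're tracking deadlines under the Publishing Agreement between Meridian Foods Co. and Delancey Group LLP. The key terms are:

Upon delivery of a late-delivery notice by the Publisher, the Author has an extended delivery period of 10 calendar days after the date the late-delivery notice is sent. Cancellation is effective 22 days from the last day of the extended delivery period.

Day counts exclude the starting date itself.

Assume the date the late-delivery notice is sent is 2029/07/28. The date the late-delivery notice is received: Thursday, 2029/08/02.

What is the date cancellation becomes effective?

Adding 10 calendar days to 2029/07/28 gives 2029/08/07, which is the last day of the extended delivery period.
Adding 22 calendar days to 2029/08/07 gives 2029/08/29, which is the date cancellation becomes effective.

2029/08/29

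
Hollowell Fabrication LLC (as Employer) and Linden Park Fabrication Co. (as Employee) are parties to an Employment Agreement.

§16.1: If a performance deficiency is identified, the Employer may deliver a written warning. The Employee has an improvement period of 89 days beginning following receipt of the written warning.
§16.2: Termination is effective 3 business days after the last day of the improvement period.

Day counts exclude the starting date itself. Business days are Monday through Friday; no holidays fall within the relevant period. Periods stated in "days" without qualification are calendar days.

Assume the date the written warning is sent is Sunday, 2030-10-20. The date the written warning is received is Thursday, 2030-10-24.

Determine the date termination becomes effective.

Adding 89 calendar days to 2030-10-24 gives 2031-01-21, which is the last day of the improvement period.
The date termination becomes effective: counting 3 business days from Tuesday, 2031-01-21 (Jan 22, Jan 23, Jan 24, skipping weekends) reaches Friday, 2031-01-24.

2031-01-24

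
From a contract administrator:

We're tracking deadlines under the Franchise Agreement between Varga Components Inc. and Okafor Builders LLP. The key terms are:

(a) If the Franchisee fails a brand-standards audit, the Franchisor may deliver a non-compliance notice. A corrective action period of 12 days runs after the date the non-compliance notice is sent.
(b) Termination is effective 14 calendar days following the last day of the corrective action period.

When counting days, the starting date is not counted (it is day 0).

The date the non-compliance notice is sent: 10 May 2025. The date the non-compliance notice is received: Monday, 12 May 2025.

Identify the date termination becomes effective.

Adding 12 calendar days to 10 May 2025 gives 22 May 2025, which is the last day of the corrective action period.
Adding 14 calendar days to 22 May 2025 gives 5 June 2025, which is the date termination becomes effective.

5 June 2025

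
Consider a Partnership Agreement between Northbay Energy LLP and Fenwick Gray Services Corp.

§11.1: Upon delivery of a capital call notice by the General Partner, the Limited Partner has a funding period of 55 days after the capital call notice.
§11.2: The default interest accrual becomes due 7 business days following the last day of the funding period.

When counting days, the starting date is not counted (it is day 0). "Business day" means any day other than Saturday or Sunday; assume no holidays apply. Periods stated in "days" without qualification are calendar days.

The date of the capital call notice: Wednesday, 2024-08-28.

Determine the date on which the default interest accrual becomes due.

The last day of the funding period: 55 calendar days after 2024-08-28 is 2024-10-22.
From Tuesday, 2024-10-22, 7 business days (Oct 23, Oct 24, Oct 25, Oct 28, Oct 29, Oct 30, Oct 31, skipping weekends) brings us to Thursday, 2024-10-31, which is the date on which the default interest accrual becomes due.

2024-10-31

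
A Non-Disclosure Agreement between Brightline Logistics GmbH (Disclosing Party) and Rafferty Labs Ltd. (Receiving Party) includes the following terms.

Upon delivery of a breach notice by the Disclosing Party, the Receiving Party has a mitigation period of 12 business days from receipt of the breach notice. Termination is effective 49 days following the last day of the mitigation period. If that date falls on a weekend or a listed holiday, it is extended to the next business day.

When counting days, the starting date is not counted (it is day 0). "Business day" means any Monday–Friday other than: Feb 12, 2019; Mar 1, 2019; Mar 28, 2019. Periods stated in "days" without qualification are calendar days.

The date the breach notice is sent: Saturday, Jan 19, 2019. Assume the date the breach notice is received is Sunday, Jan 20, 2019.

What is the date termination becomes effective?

Mar 26, 2019

The last day of the mitigation period: 12 business days after Sunday, Jan 20, 2019, skipping weekends — Jan 21, Jan 22, Jan 23, Jan 24, …, Feb 1, Feb 4, Feb 5 — lands on Tuesday, Feb 5, 2019.
The date termination becomes effective: 49 calendar days after Feb 5, 2019 is Mar 26, 2019. Mar 26, 2019 is a Tuesday and is not a listed holiday, so no roll-forward applies.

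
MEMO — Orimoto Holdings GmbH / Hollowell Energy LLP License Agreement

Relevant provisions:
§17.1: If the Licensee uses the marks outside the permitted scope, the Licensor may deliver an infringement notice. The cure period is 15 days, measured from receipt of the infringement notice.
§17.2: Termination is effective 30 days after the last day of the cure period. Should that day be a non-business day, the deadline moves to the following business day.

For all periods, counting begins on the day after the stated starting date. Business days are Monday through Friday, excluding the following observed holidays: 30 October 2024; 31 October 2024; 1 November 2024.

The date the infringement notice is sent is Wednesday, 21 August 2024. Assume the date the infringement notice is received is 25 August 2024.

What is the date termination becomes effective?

The last day of the cure period: 25 August 2024 + 15 days = 9 September 2024.
The date termination becomes effective: 9 September 2024 + 30 days = 9 October 2024. 9 October 2024 is a Wednesday and is not a listed holiday, so no roll-forward applies.

9 October 2024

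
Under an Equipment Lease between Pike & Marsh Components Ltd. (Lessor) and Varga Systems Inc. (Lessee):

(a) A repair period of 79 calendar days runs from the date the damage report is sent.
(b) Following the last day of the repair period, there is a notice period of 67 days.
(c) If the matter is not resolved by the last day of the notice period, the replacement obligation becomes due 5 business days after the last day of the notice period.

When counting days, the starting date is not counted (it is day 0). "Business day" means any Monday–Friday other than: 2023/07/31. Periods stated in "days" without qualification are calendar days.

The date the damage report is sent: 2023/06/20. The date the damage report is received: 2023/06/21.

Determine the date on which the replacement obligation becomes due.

The last day of the repair period: 2023/06/20 + 79 days = 2023/09/07.
The last day of the notice period: 67 calendar days after 2023/09/07 is 2023/11/13.
The date on which the replacement obligation becomes due: 5 business days after Monday, 2023/11/13, skipping weekends — Nov 14, Nov 15, Nov 16, Nov 17, Nov 20 — lands on Monday, 2023/11/20.

2023/11/20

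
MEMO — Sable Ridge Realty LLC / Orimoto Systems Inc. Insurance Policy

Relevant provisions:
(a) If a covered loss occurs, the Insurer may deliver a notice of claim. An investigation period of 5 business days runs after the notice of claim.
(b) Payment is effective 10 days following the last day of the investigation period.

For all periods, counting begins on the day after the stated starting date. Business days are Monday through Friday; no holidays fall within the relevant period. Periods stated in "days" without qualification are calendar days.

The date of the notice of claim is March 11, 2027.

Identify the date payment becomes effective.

The last day of the investigation period: 5 business days after Thursday, March 11, 2027, skipping weekends — Mar 12, Mar 15, Mar 16, Mar 17, Mar 18 — lands on Thursday, March 18, 2027.
The date payment becomes effective: 10 calendar days after March 18, 2027 is March 28, 2027.

March 28, 2027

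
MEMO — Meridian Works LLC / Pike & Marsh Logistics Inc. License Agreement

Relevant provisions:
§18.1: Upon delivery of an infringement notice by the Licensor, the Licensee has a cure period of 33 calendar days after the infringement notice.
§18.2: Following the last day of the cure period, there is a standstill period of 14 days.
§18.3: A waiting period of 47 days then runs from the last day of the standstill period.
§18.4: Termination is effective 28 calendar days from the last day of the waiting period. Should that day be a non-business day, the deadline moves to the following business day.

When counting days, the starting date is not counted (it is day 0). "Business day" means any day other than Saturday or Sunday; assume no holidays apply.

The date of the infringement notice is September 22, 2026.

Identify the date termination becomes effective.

January 22, 2027

The last day of the cure period: September 22, 2026 + 33 days = October 25, 2026.
The last day of the standstill period: October 25, 2026 + 14 days = November 8, 2026.
The last day of the waiting period: November 8, 2026 + 47 days = December 25, 2026.
The date termination becomes effective: December 25, 2026 + 28 days = January 22, 2027. January 22, 2027 is a Friday, so no roll-forward applies.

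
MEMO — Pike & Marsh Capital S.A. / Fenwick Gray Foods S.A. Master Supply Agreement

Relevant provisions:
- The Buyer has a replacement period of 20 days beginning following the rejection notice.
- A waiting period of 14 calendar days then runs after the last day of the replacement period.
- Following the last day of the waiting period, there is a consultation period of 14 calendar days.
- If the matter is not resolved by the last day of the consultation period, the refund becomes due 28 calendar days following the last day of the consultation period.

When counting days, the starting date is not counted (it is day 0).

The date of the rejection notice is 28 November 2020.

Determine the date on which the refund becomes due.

12 February 2021

The last day of the replacement period: 28 November 2020 + 20 days = 18 December 2020.
Adding 14 calendar days to 18 December 2020 gives 1 January 2021, which is the last day of the waiting period.
Adding 14 calendar days to 1 January 2021 gives 15 January 2021, which is the last day of the consultation period.
The date on which the refund becomes due: 28 calendar days after 15 January 2021 is 12 February 2021.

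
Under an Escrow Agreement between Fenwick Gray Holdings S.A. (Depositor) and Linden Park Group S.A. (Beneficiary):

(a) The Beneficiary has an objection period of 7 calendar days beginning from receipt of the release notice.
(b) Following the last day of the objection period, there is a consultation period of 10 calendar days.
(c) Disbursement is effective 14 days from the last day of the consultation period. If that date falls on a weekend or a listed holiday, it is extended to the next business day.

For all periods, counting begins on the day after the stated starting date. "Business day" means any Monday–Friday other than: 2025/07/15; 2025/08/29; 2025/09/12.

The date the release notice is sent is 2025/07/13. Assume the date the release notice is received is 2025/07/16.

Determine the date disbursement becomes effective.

Adding 7 calendar days to 2025/07/16 gives 2025/07/23, which is the last day of the objection period.
Adding 10 calendar days to 2025/07/23 gives 2025/08/02, which is the last day of the consultation period.
The date disbursement becomes effective: 2025/08/02 + 14 days = 2025/08/16. That falls on a Saturday, so it rolls to the next business day, Monday, 2025/08/18.

2025/08/18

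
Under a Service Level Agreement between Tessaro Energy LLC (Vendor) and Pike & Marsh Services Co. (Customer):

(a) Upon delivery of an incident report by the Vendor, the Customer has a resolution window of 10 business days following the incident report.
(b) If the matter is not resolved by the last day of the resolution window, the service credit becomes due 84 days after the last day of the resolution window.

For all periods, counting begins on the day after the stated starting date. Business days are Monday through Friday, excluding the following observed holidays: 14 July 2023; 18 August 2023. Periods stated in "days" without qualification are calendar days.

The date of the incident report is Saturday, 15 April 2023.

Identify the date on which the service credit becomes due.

21 July 2023

The last day of the resolution window: counting 10 business days from Saturday, 15 April 2023 (Apr 17, Apr 18, Apr 19, Apr 20, Apr 21, Apr 24, Apr 25, Apr 26, Apr 27, Apr 28, skipping weekends) reaches Friday, 28 April 2023.
Adding 84 calendar days to 28 April 2023 gives 21 July 2023, which is the date on which the service credit becomes due.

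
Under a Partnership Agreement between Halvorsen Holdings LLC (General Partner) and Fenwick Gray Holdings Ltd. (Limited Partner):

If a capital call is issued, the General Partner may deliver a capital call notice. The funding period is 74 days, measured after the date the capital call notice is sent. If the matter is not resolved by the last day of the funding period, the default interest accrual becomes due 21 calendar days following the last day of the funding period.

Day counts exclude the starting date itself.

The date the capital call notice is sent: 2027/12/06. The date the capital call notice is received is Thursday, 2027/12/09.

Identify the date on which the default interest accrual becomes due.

2028/03/10

Adding 74 calendar days to 2027/12/06 gives 2028/02/18, which is the last day of the funding period.
The date on which the default interest accrual becomes due: 21 calendar days after 2028/02/18 is 2028/03/10.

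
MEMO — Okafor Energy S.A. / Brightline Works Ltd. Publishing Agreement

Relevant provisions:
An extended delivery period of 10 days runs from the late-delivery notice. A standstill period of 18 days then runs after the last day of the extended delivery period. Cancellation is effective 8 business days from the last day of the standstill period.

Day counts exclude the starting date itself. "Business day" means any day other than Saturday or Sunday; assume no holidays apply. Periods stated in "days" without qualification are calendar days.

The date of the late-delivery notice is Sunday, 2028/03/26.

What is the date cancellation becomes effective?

2028/05/03

The last day of the extended delivery period: 10 calendar days after 2028/03/26 is 2028/04/05.
The last day of the standstill period: 2028/04/05 + 18 days = 2028/04/23.
The date cancellation becomes effective: counting 8 business days from Sunday, 2028/04/23 (Apr 24, Apr 25, Apr 26, Apr 27, Apr 28, May 1, May 2, May 3, skipping weekends) reaches Wednesday, 2028/05/03.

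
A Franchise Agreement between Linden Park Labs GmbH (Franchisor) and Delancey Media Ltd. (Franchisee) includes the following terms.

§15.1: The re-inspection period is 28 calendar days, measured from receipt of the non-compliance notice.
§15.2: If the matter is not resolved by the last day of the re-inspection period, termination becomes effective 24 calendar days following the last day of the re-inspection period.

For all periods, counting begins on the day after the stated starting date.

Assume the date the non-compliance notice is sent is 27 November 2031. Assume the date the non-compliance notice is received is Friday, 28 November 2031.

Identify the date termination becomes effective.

The last day of the re-inspection period: 28 calendar days after 28 November 2031 is 26 December 2031.
The date termination becomes effective: 24 calendar days after 26 December 2031 is 19 January 2032.

19 January 2032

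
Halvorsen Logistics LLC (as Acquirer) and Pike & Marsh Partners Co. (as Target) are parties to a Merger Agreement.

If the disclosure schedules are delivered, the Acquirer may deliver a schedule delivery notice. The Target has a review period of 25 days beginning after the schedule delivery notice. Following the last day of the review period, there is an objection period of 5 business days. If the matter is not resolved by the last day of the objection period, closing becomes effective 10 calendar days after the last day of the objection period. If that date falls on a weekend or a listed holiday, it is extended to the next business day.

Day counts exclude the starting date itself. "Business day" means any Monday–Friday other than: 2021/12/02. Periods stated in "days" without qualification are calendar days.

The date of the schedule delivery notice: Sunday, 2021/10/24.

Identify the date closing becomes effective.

2021/12/06

The last day of the review period: 2021/10/24 + 25 days = 2021/11/18.
The last day of the objection period: counting 5 business days from Thursday, 2021/11/18 (Nov 19, Nov 22, Nov 23, Nov 24, Nov 25, skipping weekends) reaches Thursday, 2021/11/25.
The date closing becomes effective: 2021/11/25 + 10 days = 2021/12/05. That falls on a Sunday, so it rolls to the next business day, Monday, 2021/12/06.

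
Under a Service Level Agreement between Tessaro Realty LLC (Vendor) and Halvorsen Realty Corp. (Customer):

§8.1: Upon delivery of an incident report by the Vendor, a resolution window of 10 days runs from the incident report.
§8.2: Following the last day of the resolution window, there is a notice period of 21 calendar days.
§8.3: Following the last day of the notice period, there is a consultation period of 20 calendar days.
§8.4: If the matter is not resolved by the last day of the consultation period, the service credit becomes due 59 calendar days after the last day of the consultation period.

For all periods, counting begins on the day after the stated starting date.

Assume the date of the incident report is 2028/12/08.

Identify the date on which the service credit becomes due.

2029/03/28

Adding 10 calendar days to 2028/12/08 gives 2028/12/18, which is the last day of the resolution window.
The last day of the notice period: 21 calendar days after 2028/12/18 is 2029/01/08.
Adding 20 calendar days to 2029/01/08 gives 2029/01/28, which is the last day of the consultation period.
The date on which the service credit becomes due: 2029/01/28 + 59 days = 2029/03/28.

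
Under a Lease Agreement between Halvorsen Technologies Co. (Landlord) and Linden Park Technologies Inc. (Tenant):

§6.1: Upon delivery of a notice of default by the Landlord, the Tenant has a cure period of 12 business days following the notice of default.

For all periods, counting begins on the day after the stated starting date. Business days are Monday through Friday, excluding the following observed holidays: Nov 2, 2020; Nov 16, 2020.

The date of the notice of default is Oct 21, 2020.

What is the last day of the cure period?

Nov 9, 2020

From Wednesday, Oct 21, 2020, 12 business days (Oct 22, Oct 23, Oct 26, Oct 27, …, Nov 5, Nov 6, Nov 9, skipping weekends and the listed holiday on Nov 2) brings us to Monday, Nov 9, 2020, which is the last day of the cure period.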